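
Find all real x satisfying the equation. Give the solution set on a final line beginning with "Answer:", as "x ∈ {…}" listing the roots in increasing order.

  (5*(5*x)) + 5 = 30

Step 1. [(5*(5*x)) + 5 = 30] 5 divides every term; factor it out, so factor: (5*x) + 1 = 6.
Step 2. [(5*x) + 1 = 6] the outer +1 inverts by subtracting 1, so sub: 5*x = 5.
Step 3. [5*x = 5] divide by the outer 5 ⇒ div: x = 1.

Answer: x ∈ {1}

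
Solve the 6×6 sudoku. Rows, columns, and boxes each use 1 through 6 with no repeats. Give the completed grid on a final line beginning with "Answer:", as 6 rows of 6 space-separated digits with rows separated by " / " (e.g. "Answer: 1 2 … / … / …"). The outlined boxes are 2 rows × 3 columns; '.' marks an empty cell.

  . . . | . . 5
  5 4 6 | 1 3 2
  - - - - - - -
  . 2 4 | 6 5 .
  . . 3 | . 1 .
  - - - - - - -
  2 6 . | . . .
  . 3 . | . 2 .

Step 1. [r5c5∈{4}] nothing but 4 survives at r5c5. So r5c5=4.
Step 2. [r6c4∈{5}] r6c4's peers cover all but 5. So r6c4=5.
Step 3. [r6c3∈{1}] nothing but 1 survives at r6c3. So r6c3=1.
Step 4. [r4c6∈{4}] r4c6 is down to just 4 ⇒ r4c6=4.
Step 5. [r3c6∈{3}] r3c6's peers cover all but 3, so r3c6=3.
Step 6. [r1c2∈{1}] r1c2 has the single candidate 1. So r1c2=1.
Step 7. [r3c1∈{1}] only 1 remains possible at r3c1, so r3c1=1.
Step 8. [r1c3∈{2}] r1c3's peers cover all but 2, so r1c3=2.
Step 9. [r1c4∈{4}] r1c4 is down to just 4 ⇒ r1c4=4.
Step 10. [r6c6∈{6}] r6c6 has the single candidate 6. So r6c6=6.
Step 11. [r5c4∈{3}] nothing but 3 survives at r5c4. So r5c4=3.
Step 12. [r4c1∈{6}] r4c1 has the single candidate 6. So r4c1=6.
Step 13. [r5c6∈{1}] only 1 remains possible at r5c6, so r5c6=1.
Step 14. [r1c1∈{3}] r1c1 has the single candidate 3 ⇒ r1c1=3.
Step 15. [r6c1∈{4}] r6c1 is down to just 4, so r6c1=4.
Step 16. [r1c5∈{6}] r1c5 has the single candidate 6. So r1c5=6.
Step 17. [r4c4∈{2}] only 2 remains possible at r4c4, so r4c4=2.
Step 18. [r4c2∈{5}] r4c2's peers cover all but 5 ⇒ r4c2=5.
Step 19. [r5c3∈{5}] r5c3's peers cover all but 5. So r5c3=5.

Answer: 3 1 2 4 6 5 / 5 4 6 1 3 2 / 1 2 4 6 5 3 / 6 5 3 2 1 4 / 2 6 5 3 4 1 / 4 3 1 5 2 6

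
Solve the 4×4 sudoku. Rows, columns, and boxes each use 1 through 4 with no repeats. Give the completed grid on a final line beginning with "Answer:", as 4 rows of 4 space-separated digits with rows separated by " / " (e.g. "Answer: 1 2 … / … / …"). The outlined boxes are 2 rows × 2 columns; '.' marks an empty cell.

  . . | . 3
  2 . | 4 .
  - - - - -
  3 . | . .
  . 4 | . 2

Step 1. [r1c2∈{1}] nothing but 1 survives at r1c2 ⇒ r1c2=1.
Step 2. [r3c3∈{1}] nothing but 1 survives at r3c3. So r3c3=1.
Step 3. [r2c4∈{1}] r2c4's peers cover all but 1, so r2c4=1.
Step 4. [r4c1∈{1}] r4c1 is down to just 1 ⇒ r4c1=1.
Step 5. [r2c2∈{3}] nothing but 3 survives at r2c2, so r2c2=3.
Step 6. [r1c1∈{4}] nothing but 4 survives at r1c1. So r1c1=4.
Step 7. [r3c2∈{2}] r3c2 is down to just 2 ⇒ r3c2=2.
Step 8. [r1c3∈{2}] only 2 remains possible at r1c3 ⇒ r1c3=2.
Step 9. [r4c3∈{3}] r4c3 is down to just 3, so r4c3=3.
Step 10. [r3c4∈{4}] r3c4 is down to just 4, so r3c4=4.

Answer: 4 1 2 3 / 2 3 4 1 / 3 2 1 4 / 1 4 3 2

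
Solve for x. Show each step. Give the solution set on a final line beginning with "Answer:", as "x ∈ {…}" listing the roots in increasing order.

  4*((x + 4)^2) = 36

Step 1. [4*((x + 4)^2) = 36] divide by the outer 4 ⇒ div: (x + 4)^2 = 9.
Step 2. [(x + 4)^2 = 9] √ both sides: 9 ≥ 0 gives two branches, so sqrt: x + 4 = 3 or -3.
Step 3. [x + 4 = 3 or -3] 4 comes off first (subtract 4). So sub: x = -1 or -7.

Answer: x ∈ {-7, -1}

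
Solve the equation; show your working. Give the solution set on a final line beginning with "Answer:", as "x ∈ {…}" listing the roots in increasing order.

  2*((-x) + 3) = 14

Step 1. [2*((-x) + 3) = 14] LHS = 2·(…); ÷2 both sides ⇒ div: (-x) + 3 = 7.
Step 2. [(-x) + 3 = 7] subtract 3: x sits inside (… + 3). So sub: -x = 4.
Step 3. [-x = 4] leading − — multiply by −1, so neg: x = -4.

Answer: x ∈ {-4}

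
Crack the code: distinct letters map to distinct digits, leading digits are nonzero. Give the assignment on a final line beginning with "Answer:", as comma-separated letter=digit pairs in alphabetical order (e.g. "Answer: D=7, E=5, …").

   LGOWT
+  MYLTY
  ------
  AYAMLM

Step 1. [col 1: T + Y ≡ M (mod 10)] several values work for T in column 1 (T + Y ≡ M (mod 10), carry-in 0); try T=6. So T=6.
Step 2. [col 1: T + Y ≡ M (mod 10)] column 1 (T + Y ≡ M (mod 10), carry-in 0) doesn't pin M yet; pick M=8 and continue ⇒ M=8.
Step 3. [col 1: T + Y ≡ M (mod 10)] from column 1 (T=6, M=8, carry-in 0, digits 6,8 already taken and all letters distinct): Y must equal 2, so Y=2.
Step 4. [col 2: W + T ≡ L (mod 10)] L=3 is one option consistent with column 2 (W + T ≡ L (mod 10), carry-in 0) — take it, so L=3.
Step 5. [col 2: W + T ≡ L (mod 10)] from column 2 (T=6, L=3, carry-in 0, digits 2,3,6,8 already taken and all letters distinct): W must equal 7 ⇒ W=7.
Step 6. [A] adding two 5-digit numbers gives at most 5+1 digits, and here it does — A is that final carry and must be 1 ⇒ A=1.
Step 7. [col 3: O + L ≡ M (mod 10)] column 3 reads O+L+carry(1)=M with L=3, M=8; with digits 1,2,3,6,7,8 already taken and all letters distinct, the only value for O is 4 ⇒ O=4.
Step 8. [col 4: G + Y ≡ A (mod 10)] from column 4 (Y=2, A=1, carry-in 0, digits 1,2,3,4,6,7,8 already taken and all letters distinct): G must equal 9 ⇒ G=9.

Answer: A=1, G=9, L=3, M=8, O=4, T=6, W=7, Y=2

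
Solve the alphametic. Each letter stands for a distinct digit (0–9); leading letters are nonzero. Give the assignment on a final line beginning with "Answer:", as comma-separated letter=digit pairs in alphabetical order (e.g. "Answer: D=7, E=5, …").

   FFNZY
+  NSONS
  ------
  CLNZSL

Step 1. [col 1: Y + S ≡ L (mod 10)] no forcing yet in column 1 (carry-in 0); L=0 is free and consistent — try it, so L=0.
Step 2. [col 1: Y + S ≡ L (mod 10)] several values work for Y in column 1 (Y + S ≡ L (mod 10), carry-in 0); try Y=2, so Y=2.
Step 3. [C] adding two 5-digit numbers gives at most 5+1 digits, and here it does — C is that final carry and must be 1 ⇒ C=1.
Step 4. [col 1: Y + S ≡ L (mod 10)] column 1 reads Y+S+carry(0)=L with Y=2, L=0; with digits 0,1,2 already taken and all letters distinct, the only value for S is 8, so S=8.
Step 5. [col 2: Z + N ≡ S (mod 10)] several values work for Z in column 2 (Z + N ≡ S (mod 10), carry-in 1); try Z=3 ⇒ Z=3.
Step 6. [col 2: Z + N ≡ S (mod 10)] in column 2 we have Z+N≡S with carry-in 1; given Z=3, S=8 and digits 0,1,2,3,8 already taken and all letters distinct, that pins N to 4. So N=4.
Step 7. [col 3: N + O ≡ Z (mod 10)] from column 3 (N=4, Z=3, carry-in 0, digits 0,1,2,3,4,8 already taken and all letters distinct): O must equal 9 ⇒ O=9.
Step 8. [col 4: F + S ≡ N (mod 10)] from column 4 (S=8, N=4, carry-in 1, digits 0,1,2,3,4,8,9 already taken and all letters distinct): F must equal 5. So F=5.

Answer: C=1, F=5, L=0, N=4, O=9, S=8, Y=2, Z=3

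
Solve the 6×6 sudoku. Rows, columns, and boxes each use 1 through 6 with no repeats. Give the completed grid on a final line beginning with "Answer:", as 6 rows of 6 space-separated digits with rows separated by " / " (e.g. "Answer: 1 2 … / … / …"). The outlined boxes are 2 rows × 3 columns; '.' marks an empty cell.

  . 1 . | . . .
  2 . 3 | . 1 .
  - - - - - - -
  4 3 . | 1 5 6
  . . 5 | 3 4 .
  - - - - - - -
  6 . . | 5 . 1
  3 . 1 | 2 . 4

Step 1. [r1c3∈{4,6}] r1c3 is the only open cell in col 3 admitting 6. So r1c3=6.
Step 2. [r1c6∈{2,3,5}] col 6 places 3 nowhere but r1c6 ⇒ r1c6=3.
Step 3. [r2c2∈{4,5}] across box 1, 4 lands solely at r2c2 ⇒ r2c2=4.
Step 4. [r3c3∈{2}] nothing but 2 survives at r3c3 ⇒ r3c3=2.
Step 5. [r5c5∈{3}] only 3 remains possible at r5c5. So r5c5=3.
Step 6. [r4c6∈{2}] nothing but 2 survives at r4c6, so r4c6=2.
Step 7. [r1c4∈{4}] r1c4's peers cover all but 4. So r1c4=4.
Step 8. [r4c1∈{1}] nothing but 1 survives at r4c1 ⇒ r4c1=1.
Step 9. [r1c1∈{5}] r1c1's peers cover all but 5 ⇒ r1c1=5.
Step 10. [r6c2∈{5}] only 5 remains possible at r6c2, so r6c2=5.
Step 11. [r4c2∈{6}] only 6 remains possible at r4c2 ⇒ r4c2=6.
Step 12. [r5c3∈{4}] r5c3 has the single candidate 4 ⇒ r5c3=4.
Step 13. [r1c5∈{2}] nothing but 2 survives at r1c5. So r1c5=2.
Step 14. [r2c6∈{5}] r2c6 has the single candidate 5 ⇒ r2c6=5.
Step 15. [r2c4∈{6}] r2c4 has the single candidate 6. So r2c4=6.
Step 16. [r6c5∈{6}] r6c5 is down to just 6 ⇒ r6c5=6.
Step 17. [r5c2∈{2}] only 2 remains possible at r5c2, so r5c2=2.

Answer: 5 1 6 4 2 3 / 2 4 3 6 1 5 / 4 3 2 1 5 6 / 1 6 5 3 4 2 / 6 2 4 5 3 1 / 3 5 1 2 6 4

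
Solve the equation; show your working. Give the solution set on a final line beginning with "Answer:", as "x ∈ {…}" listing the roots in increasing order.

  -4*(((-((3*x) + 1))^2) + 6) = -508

Step 1. [-4*(((-((3*x) + 1))^2) + 6) = -508] -4 out front; divide by -4. So div: ((-((3*x) + 1))^2) + 6 = 127.
Step 2. [((-((3*x) + 1))^2) + 6 = 127] peel the +6: subtract 6 from each side ⇒ sub: (-((3*x) + 1))^2 = 121.
Step 3. [(-((3*x) + 1))^2 = 121] 121 ≥ 0, LHS is (·)² — take ±√ ⇒ sqrt: -((3*x) + 1) = 11 or -11.
Step 4. [-((3*x) + 1) = 11 or -11] leading − — multiply by −1, so neg: (3*x) + 1 = -11 or 11.
Step 5. [(3*x) + 1 = -11 or 11] 1 comes off first (subtract 1). So sub: 3*x = -12 or 10.
Step 6. [3*x = -12 or 10] divide by the outer 3 ⇒ div: x = -4 or 10/3.

Answer: x ∈ {-4, 10/3}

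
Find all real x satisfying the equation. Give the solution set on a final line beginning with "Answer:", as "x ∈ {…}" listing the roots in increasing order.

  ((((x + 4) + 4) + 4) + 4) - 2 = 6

Step 1. [((((x + 4) + 4) + 4) + 4) - 2 = 6] -2 is outermost — add 2 both sides ⇒ sub: (((x + 4) + 4) + 4) + 4 = 8.
Step 2. [(((x + 4) + 4) + 4) + 4 = 8] 4 comes off first (subtract 4) ⇒ sub: ((x + 4) + 4) + 4 = 4.
Step 3. [((x + 4) + 4) + 4 = 4] 4 comes off first (subtract 4). So sub: (x + 4) + 4 = 0.
Step 4. [(x + 4) + 4 = 0] 4 comes off first (subtract 4) ⇒ sub: x + 4 = -4.
Step 5. [x + 4 = -4] 4 comes off first (subtract 4), so sub: x = -8.

Answer: x ∈ {-8}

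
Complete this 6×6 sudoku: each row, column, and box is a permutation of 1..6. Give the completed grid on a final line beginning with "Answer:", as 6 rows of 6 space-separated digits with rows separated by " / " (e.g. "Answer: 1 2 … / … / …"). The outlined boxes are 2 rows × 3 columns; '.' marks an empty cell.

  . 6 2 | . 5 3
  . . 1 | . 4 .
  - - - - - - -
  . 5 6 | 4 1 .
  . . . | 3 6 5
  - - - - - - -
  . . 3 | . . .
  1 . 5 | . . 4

Step 1. [r5c5∈{2}] r5c5's peers cover all but 2. So r5c5=2.
Step 2. [r5c1∈{4,6}] across col 1, 6 lands solely at r5c1 ⇒ r5c1=6.
Step 3. [r3c6∈{2}] r3c6 has the single candidate 2. So r3c6=2.
Step 4. [r4c2∈{1,2,4}] in row 4, 1 fits only at r4c2. So r4c2=1.
Step 5. [r2c2∈{3}] r2c2 has the single candidate 3. So r2c2=3.
Step 6. [r1c4∈{1}] nothing but 1 survives at r1c4 ⇒ r1c4=1.
Step 7. [r4c3∈{4}] r4c3 has the single candidate 4. So r4c3=4.
Step 8. [r2c4∈{2,6}] 2 has one home in row 2: r2c4, so r2c4=2.
Step 9. [r2c1∈{5}] only 5 remains possible at r2c1 ⇒ r2c1=5.
Step 10. [r6c5∈{3}] nothing but 3 survives at r6c5. So r6c5=3.
Step 11. [r3c1∈{3}] nothing but 3 survives at r3c1, so r3c1=3.
Step 12. [r6c2∈{2}] only 2 remains possible at r6c2, so r6c2=2.
Step 13. [r6c4∈{6}] r6c4's peers cover all but 6. So r6c4=6.
Step 14. [r2c6∈{6}] nothing but 6 survives at r2c6 ⇒ r2c6=6.
Step 15. [r1c1∈{4}] nothing but 4 survives at r1c1, so r1c1=4.
Step 16. [r5c2∈{4}] r5c2's peers cover all but 4 ⇒ r5c2=4.
Step 17. [r4c1∈{2}] only 2 remains possible at r4c1. So r4c1=2.
Step 18. [r5c6∈{1}] r5c6 has the single candidate 1, so r5c6=1.
Step 19. [r5c4∈{5}] nothing but 5 survives at r5c4 ⇒ r5c4=5.

Answer: 4 6 2 1 5 3 / 5 3 1 2 4 6 / 3 5 6 4 1 2 / 2 1 4 3 6 5 / 6 4 3 5 2 1 / 1 2 5 6 3 4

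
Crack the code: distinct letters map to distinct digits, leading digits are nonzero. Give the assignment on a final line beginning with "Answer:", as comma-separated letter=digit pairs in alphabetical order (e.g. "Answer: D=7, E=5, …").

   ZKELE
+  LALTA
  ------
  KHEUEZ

Step 1. [col 1: E + A ≡ Z (mod 10)] no forcing yet in column 1 (carry-in 0); Z=8 is free and consistent — try it. So Z=8.
Step 2. [col 1: E + A ≡ Z (mod 10)] E=5 is one option consistent with column 1 (E + A ≡ Z (mod 10), carry-in 0) — take it. So E=5.
Step 3. [col 1: E + A ≡ Z (mod 10)] column 1: given E=5, Z=8, carry-in 0, and digits 5,8 already taken and all letters distinct, E+A≡Z (mod 10) forces A=3 ⇒ A=3.
Step 4. [col 2: L + T ≡ E (mod 10)] several values work for L in column 2 (L + T ≡ E (mod 10), carry-in 0); try L=6 ⇒ L=6.
Step 5. [col 2: L + T ≡ E (mod 10)] in column 2 we have L+T≡E with carry-in 0; given L=6, E=5 and digits 3,5,6,8 already taken and all letters distinct, that pins T to 9, so T=9.
Step 6. [col 3: E + L ≡ U (mod 10)] column 3: given E=5, L=6, carry-in 1, and digits 3,5,6,8,9 already taken and all letters distinct, E+L≡U (mod 10) forces U=2, so U=2.
Step 7. [col 4: K + A ≡ E (mod 10)] column 4: given A=3, E=5, carry-in 1, and digits 2,3,5,6,8,9 already taken and all letters distinct, K+A≡E (mod 10) forces K=1 ⇒ K=1.
Step 8. [col 5: Z + L ≡ H (mod 10)] from column 5 (Z=8, L=6, carry-in 0, digits 1,2,3,5,6,8,9 already taken and all letters distinct): H must equal 4. So H=4.

Answer: A=3, E=5, H=4, K=1, L=6, T=9, U=2, Z=8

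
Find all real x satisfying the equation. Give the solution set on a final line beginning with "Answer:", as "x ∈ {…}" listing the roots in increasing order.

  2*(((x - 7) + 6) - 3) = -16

Step 1. [2*(((x - 7) + 6) - 3) = -16] 2·(inner) — divide through by 2 ⇒ div: ((x - 7) + 6) - 3 = -8.
Step 2. [((x - 7) + 6) - 3 = -8] -3 is outermost — add 3 both sides. So sub: (x - 7) + 6 = -5.
Step 3. [(x - 7) + 6 = -5] peel the +6: subtract 6 from each side, so sub: x - 7 = -11.
Step 4. [x - 7 = -11] peel the -7: add 7 from each side ⇒ sub: x = -4.

Answer: x ∈ {-4}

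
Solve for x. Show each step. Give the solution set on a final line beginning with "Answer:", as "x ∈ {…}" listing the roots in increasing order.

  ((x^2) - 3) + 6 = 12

Step 1. [((x^2) - 3) + 6 = 12] the outer +6 inverts by subtracting 6, so sub: (x^2) - 3 = 6.
Step 2. [(x^2) - 3 = 6] -3 is outermost — add 3 both sides. So sub: x^2 = 9.
Step 3. [x^2 = 9] LHS squared, RHS 9 ≥ 0: apply √ (±), so sqrt: x = 3 or -3.

Answer: x ∈ {-3, 3}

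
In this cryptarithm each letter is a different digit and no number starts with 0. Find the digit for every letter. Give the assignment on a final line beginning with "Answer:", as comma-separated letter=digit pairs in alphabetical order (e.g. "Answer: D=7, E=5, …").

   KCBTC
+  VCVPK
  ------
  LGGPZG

Step 1. [col 1: C + K ≡ G (mod 10)] K=8 is one option consistent with column 1 (C + K ≡ G (mod 10), carry-in 0) — take it ⇒ K=8.
Step 2. [col 1: C + K ≡ G (mod 10)] column 1 (C + K ≡ G (mod 10), carry-in 0) doesn't pin G yet; pick G=5 and continue. So G=5.
Step 3. [L] L is the leading digit of a 6-digit sum of two 5-digit numbers; the final carry is exactly 1 ⇒ L=1.
Step 4. [col 1: C + K ≡ G (mod 10)] in column 1 we have C+K≡G with carry-in 0; given K=8, G=5 and digits 1,5,8 already taken and all letters distinct, that pins C to 7 ⇒ C=7.
Step 5. [col 2: T + P ≡ Z (mod 10)] T=2 is one option consistent with column 2 (T + P ≡ Z (mod 10), carry-in 1) — take it, so T=2.
Step 6. [col 2: T + P ≡ Z (mod 10)] several values work for P in column 2 (T + P ≡ Z (mod 10), carry-in 1); try P=0 ⇒ P=0.
Step 7. [col 2: T + P ≡ Z (mod 10)] column 2 reads T+P+carry(1)=Z with T=2, P=0; with digits 0,1,2,5,7,8 already taken and all letters distinct, the only value for Z is 3 ⇒ Z=3.
Step 8. [col 3: B + V ≡ P (mod 10)] several values work for B in column 3 (B + V ≡ P (mod 10), carry-in 0); try B=4, so B=4.
Step 9. [col 3: B + V ≡ P (mod 10)] in column 3 we have B+V≡P with carry-in 0; given B=4, P=0 and digits 0,1,2,3,4,5,7,8 already taken and all letters distinct, that pins V to 6 ⇒ V=6.

Answer: B=4, C=7, G=5, K=8, L=1, P=0, T=2, V=6, Z=3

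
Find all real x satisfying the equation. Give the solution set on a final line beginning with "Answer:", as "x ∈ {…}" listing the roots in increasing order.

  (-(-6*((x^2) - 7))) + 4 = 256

Step 1. [(-(-6*((x^2) - 7))) + 4 = 256] 4 comes off first (subtract 4), so sub: -(-6*((x^2) - 7)) = 252.
Step 2. [-(-6*((x^2) - 7)) = 252] leading − — multiply by −1 ⇒ neg: -6*((x^2) - 7) = -252.
Step 3. [-6*((x^2) - 7) = -252] LHS = -6·(…); ÷-6 both sides ⇒ div: (x^2) - 7 = 42.
Step 4. [(x^2) - 7 = 42] add 7: x sits inside (… - 7) ⇒ sub: x^2 = 49.
Step 5. [x^2 = 49] LHS squared, RHS 49 ≥ 0: apply √ (±) ⇒ sqrt: x = 7 or -7.

Answer: x ∈ {-7, 7}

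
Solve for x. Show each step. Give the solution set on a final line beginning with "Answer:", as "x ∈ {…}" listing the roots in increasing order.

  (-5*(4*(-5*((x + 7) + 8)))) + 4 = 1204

Step 1. [(-5*(4*(-5*((x + 7) + 8)))) + 4 = 1204] 4 comes off first (subtract 4) ⇒ sub: -5*(4*(-5*((x + 7) + 8))) = 1200.
Step 2. [-5*(4*(-5*((x + 7) + 8))) = 1200] divide by the outer -5. So div: 4*(-5*((x + 7) + 8)) = -240.
Step 3. [4*(-5*((x + 7) + 8)) = -240] 4 out front; divide by 4, so div: -5*((x + 7) + 8) = -60.
Step 4. [-5*((x + 7) + 8) = -60] LHS = -5·(…); ÷-5 both sides. So div: (x + 7) + 8 = 12.
Step 5. [(x + 7) + 8 = 12] 8 comes off first (subtract 8), so sub: x + 7 = 4.
Step 6. [x + 7 = 4] peel the +7: subtract 7 from each side ⇒ sub: x = -3.

Answer: x ∈ {-3}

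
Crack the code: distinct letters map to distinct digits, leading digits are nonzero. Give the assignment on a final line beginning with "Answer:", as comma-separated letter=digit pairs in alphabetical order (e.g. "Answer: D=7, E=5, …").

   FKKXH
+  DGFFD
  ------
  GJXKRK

Step 1. [col 1: H + D ≡ K (mod 10)] column 1 (H + D ≡ K (mod 10), carry-in 0) doesn't pin H yet; pick H=2 and continue ⇒ H=2.
Step 2. [col 1: H + D ≡ K (mod 10)] no forcing yet in column 1 (carry-in 0); D=4 is free and consistent — try it ⇒ D=4.
Step 3. [G] the sum has 6 digits but both addends have 5; that extra leading digit G is the final carry, namely 1, so G=1.
Step 4. [col 1: H + D ≡ K (mod 10)] column 1 reads H+D+carry(0)=K with H=2, D=4; with digits 1,2,4 already taken and all letters distinct, the only value for K is 6. So K=6.
Step 5. [col 2: X + F ≡ R (mod 10)] several values work for R in column 2 (X + F ≡ R (mod 10), carry-in 0); try R=7, so R=7.
Step 6. [col 2: X + F ≡ R (mod 10)] no forcing yet in column 2 (carry-in 0); F=9 is free and consistent — try it. So F=9.
Step 7. [col 2: X + F ≡ R (mod 10)] column 2: given F=9, R=7, carry-in 0, and digits 1,2,4,6,7,9 already taken and all letters distinct, X+F≡R (mod 10) forces X=8, so X=8.
Step 8. [col 5: F + D ≡ J (mod 10)] from column 5 (F=9, D=4, carry-in 0, digits 1,2,4,6,7,8,9 already taken and all letters distinct): J must equal 3 ⇒ J=3.

Answer: D=4, F=9, G=1, H=2, J=3, K=6, R=7, X=8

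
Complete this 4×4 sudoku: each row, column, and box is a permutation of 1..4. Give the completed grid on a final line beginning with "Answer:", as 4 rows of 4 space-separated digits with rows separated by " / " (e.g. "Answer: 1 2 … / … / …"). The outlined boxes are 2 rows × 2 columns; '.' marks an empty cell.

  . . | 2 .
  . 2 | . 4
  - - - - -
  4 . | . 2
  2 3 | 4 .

Step 1. [r1c4∈{1,3}] across col 4, 3 lands solely at r1c4 ⇒ r1c4=3.
Step 2. [r1c1∈{1}] r1c1's peers cover all but 1, so r1c1=1.
Step 3. [r4c4∈{1}] r4c4's peers cover all but 1, so r4c4=1.
Step 4. [r3c3∈{3}] r3c3 has the single candidate 3 ⇒ r3c3=3.
Step 5. [r3c2∈{1}] r3c2 is down to just 1. So r3c2=1.
Step 6. [r2c1∈{3}] nothing but 3 survives at r2c1, so r2c1=3.
Step 7. [r2c3∈{1}] r2c3 has the single candidate 1, so r2c3=1.
Step 8. [r1c2∈{4}] r1c2 has the single candidate 4 ⇒ r1c2=4.

Answer: 1 4 2 3 / 3 2 1 4 / 4 1 3 2 / 2 3 4 1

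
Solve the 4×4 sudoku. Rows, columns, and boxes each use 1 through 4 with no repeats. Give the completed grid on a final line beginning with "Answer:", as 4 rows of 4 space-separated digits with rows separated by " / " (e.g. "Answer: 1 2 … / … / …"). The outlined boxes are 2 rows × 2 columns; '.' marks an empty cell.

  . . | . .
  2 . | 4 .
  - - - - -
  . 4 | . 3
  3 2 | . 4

Step 1. [r2c4∈{1}] r2c4's peers cover all but 1. So r2c4=1.
Step 2. [r3c1∈{1}] nothing but 1 survives at r3c1, so r3c1=1.
Step 3. [r1c3∈{2,3}] across col 3, 3 lands solely at r1c3 ⇒ r1c3=3.
Step 4. [r1c1∈{4}] r1c1 is down to just 4. So r1c1=4.
Step 5. [r2c2∈{3}] r2c2 has the single candidate 3. So r2c2=3.
Step 6. [r1c2∈{1}] only 1 remains possible at r1c2, so r1c2=1.
Step 7. [r4c3∈{1}] r4c3's peers cover all but 1. So r4c3=1.
Step 8. [r1c4∈{2}] nothing but 2 survives at r1c4. So r1c4=2.
Step 9. [r3c3∈{2}] r3c3 has the single candidate 2. So r3c3=2.

Answer: 4 1 3 2 / 2 3 4 1 / 1 4 2 3 / 3 2 1 4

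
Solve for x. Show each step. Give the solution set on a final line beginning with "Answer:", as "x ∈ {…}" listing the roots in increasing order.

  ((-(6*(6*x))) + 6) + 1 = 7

Step 1. [((-(6*(6*x))) + 6) + 1 = 7] 1 comes off first (subtract 1). So sub: (-(6*(6*x))) + 6 = 6.
Step 2. [(-(6*(6*x))) + 6 = 6] the outer +6 inverts by subtracting 6. So sub: -(6*(6*x)) = 0.
Step 3. [-(6*(6*x)) = 0] LHS negated; negate both sides ⇒ neg: 6*(6*x) = 0.
Step 4. [6*(6*x) = 0] 6 out front; divide by 6, so div: 6*x = 0.
Step 5. [6*x = 0] divide by the outer 6, so div: x = 0.

Answer: x ∈ {0}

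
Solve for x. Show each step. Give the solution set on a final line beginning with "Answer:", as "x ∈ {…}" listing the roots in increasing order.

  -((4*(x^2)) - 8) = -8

Step 1. [-((4*(x^2)) - 8) = -8] flip signs both sides. So neg: (4*(x^2)) - 8 = 8.
Step 2. [(4*(x^2)) - 8 = 8] 4 divides every term; factor it out, so factor: (x^2) - 2 = 2.
Step 3. [(x^2) - 2 = 2] 2 comes off first (add 2) ⇒ sub: x^2 = 4.
Step 4. [x^2 = 4] √ both sides: 4 ≥ 0 gives two branches ⇒ sqrt: x = 2 or -2.

Answer: x ∈ {-2, 2}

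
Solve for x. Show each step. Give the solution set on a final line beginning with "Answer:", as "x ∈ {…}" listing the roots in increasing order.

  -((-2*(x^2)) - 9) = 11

Step 1. [-((-2*(x^2)) - 9) = 11] flip signs both sides. So neg: (-2*(x^2)) - 9 = -11.
Step 2. [(-2*(x^2)) - 9 = -11] the outer -9 inverts by adding 9 ⇒ sub: -2*(x^2) = -2.
Step 3. [-2*(x^2) = -2] -2 out front; divide by -2 ⇒ div: x^2 = 1.
Step 4. [x^2 = 1] √ both sides: 1 ≥ 0 gives two branches. So sqrt: x = 1 or -1.

Answer: x ∈ {-1, 1}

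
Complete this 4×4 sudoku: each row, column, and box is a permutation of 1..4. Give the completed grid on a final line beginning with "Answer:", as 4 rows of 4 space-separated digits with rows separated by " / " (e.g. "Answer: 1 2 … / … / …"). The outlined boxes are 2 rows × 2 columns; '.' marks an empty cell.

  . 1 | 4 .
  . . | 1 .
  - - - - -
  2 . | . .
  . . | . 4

Step 1. [r4c2∈{3}] r4c2 has the single candidate 3. So r4c2=3.
Step 2. [r2c1∈{3,4}] across col 1, 4 lands solely at r2c1. So r2c1=4.
Step 3. [r2c4∈{2,3}] r2c4 is the only open cell in row 2 admitting 3, so r2c4=3.
Step 4. [r4c1∈{1}] r4c1 is down to just 1. So r4c1=1.
Step 5. [r2c2∈{2}] r2c2 is down to just 2. So r2c2=2.
Step 6. [r4c3∈{2}] r4c3 is down to just 2 ⇒ r4c3=2.
Step 7. [r1c4∈{2}] only 2 remains possible at r1c4, so r1c4=2.
Step 8. [r3c4∈{1}] nothing but 1 survives at r3c4 ⇒ r3c4=1.
Step 9. [r3c2∈{4}] only 4 remains possible at r3c2, so r3c2=4.
Step 10. [r1c1∈{3}] r1c1 is down to just 3. So r1c1=3.
Step 11. [r3c3∈{3}] r3c3 is down to just 3. So r3c3=3.

Answer: 3 1 4 2 / 4 2 1 3 / 2 4 3 1 / 1 3 2 4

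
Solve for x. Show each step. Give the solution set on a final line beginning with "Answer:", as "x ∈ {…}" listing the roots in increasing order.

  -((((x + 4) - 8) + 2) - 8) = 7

Step 1. [-((((x + 4) - 8) + 2) - 8) = 7] leading − — multiply by −1. So neg: (((x + 4) - 8) + 2) - 8 = -7.
Step 2. [(((x + 4) - 8) + 2) - 8 = -7] -8 is outermost — add 8 both sides. So sub: ((x + 4) - 8) + 2 = 1.
Step 3. [((x + 4) - 8) + 2 = 1] peel the +2: subtract 2 from each side. So sub: (x + 4) - 8 = -1.
Step 4. [(x + 4) - 8 = -1] 8 comes off first (add 8) ⇒ sub: x + 4 = 7.
Step 5. [x + 4 = 7] subtract 4: x sits inside (… + 4). So sub: x = 3.

Answer: x ∈ {3}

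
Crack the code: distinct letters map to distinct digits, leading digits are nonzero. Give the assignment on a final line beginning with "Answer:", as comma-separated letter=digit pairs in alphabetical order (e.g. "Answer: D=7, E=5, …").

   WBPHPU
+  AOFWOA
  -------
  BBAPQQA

Step 1. [col 1: U + A ≡ A (mod 10)] column 1: given nothing yet, carry-in 0, and all letters distinct, none taken yet, U+A≡A (mod 10) forces U=0. So U=0.
Step 2. [B] B is the leading digit of a 7-digit sum of two 6-digit numbers; the final carry is exactly 1 ⇒ B=1.
Step 3. [col 1: U + A ≡ A (mod 10)] A=4 is one option consistent with column 1 (U + A ≡ A (mod 10), carry-in 0) — take it ⇒ A=4.
Step 4. [col 2: P + O ≡ Q (mod 10)] O=2 is one option consistent with column 2 (P + O ≡ Q (mod 10), carry-in 0) — take it ⇒ O=2.
Step 5. [col 2: P + O ≡ Q (mod 10)] column 2 (P + O ≡ Q (mod 10), carry-in 0) doesn't pin Q yet; pick Q=5 and continue ⇒ Q=5.
Step 6. [col 2: P + O ≡ Q (mod 10)] in column 2 we have P+O≡Q with carry-in 0; given O=2, Q=5 and digits 0,1,2,4,5 already taken and all letters distinct, that pins P to 3 ⇒ P=3.
Step 7. [col 3: H + W ≡ Q (mod 10)] several values work for W in column 3 (H + W ≡ Q (mod 10), carry-in 0); try W=7. So W=7.
Step 8. [col 3: H + W ≡ Q (mod 10)] in column 3 we have H+W≡Q with carry-in 0; given W=7, Q=5 and digits 0,1,2,3,4,5,7 already taken and all letters distinct, that pins H to 8, so H=8.
Step 9. [col 4: P + F ≡ P (mod 10)] column 4 reads P+F+carry(1)=P with P=3; with digits 0,1,2,3,4,5,7,8 already taken and all letters distinct, the only value for F is 9. So F=9.

Answer: A=4, B=1, F=9, H=8, O=2, P=3, Q=5, U=0, W=7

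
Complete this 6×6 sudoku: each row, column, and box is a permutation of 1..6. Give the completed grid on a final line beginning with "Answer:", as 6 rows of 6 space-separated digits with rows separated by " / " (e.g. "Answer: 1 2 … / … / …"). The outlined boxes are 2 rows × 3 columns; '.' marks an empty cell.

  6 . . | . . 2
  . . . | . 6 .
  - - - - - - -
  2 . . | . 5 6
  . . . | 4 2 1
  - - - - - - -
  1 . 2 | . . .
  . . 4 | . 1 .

Step 1. [r3c4∈{3}] r3c4 is down to just 3. So r3c4=3.
Step 2. [r2c1∈{3,4,5}] col 1 places 4 nowhere but r2c1 ⇒ r2c1=4.
Step 3. [r2c2∈{1,2,3,5}] in row 2, 2 fits only at r2c2. So r2c2=2.
Step 4. [r4c3∈{3,5,6}] in col 3, 6 fits only at r4c3, so r4c3=6.
Step 5. [r3c3∈{1}] r3c3's peers cover all but 1 ⇒ r3c3=1.
Step 6. [r5c6∈{3,4,5}] 4 has one home in col 6: r5c6, so r5c6=4.
Step 7. [r1c2∈{1,3,5}] 1 has one home in col 2: r1c2. So r1c2=1.
Step 8. [r1c4∈{5}] only 5 remains possible at r1c4. So r1c4=5.
Step 9. [r5c2∈{3,5,6}] r5c2 is the only open cell in row 5 admitting 5 ⇒ r5c2=5.
Step 10. [r6c1∈{3}] r6c1 is down to just 3, so r6c1=3.
Step 11. [r1c3∈{3}] only 3 remains possible at r1c3 ⇒ r1c3=3.
Step 12. [r5c4∈{6}] r5c4 is down to just 6 ⇒ r5c4=6.
Step 13. [r2c3∈{5}] nothing but 5 survives at r2c3, so r2c3=5.
Step 14. [r3c2∈{4}] r3c2 is down to just 4, so r3c2=4.
Step 15. [r2c4∈{1}] only 1 remains possible at r2c4 ⇒ r2c4=1.
Step 16. [r6c2∈{6}] r6c2 is down to just 6. So r6c2=6.
Step 17. [r6c6∈{5}] r6c6's peers cover all but 5, so r6c6=5.
Step 18. [r5c5∈{3}] r5c5's peers cover all but 3. So r5c5=3.
Step 19. [r6c4∈{2}] only 2 remains possible at r6c4 ⇒ r6c4=2.
Step 20. [r4c2∈{3}] only 3 remains possible at r4c2, so r4c2=3.
Step 21. [r1c5∈{4}] nothing but 4 survives at r1c5 ⇒ r1c5=4.
Step 22. [r2c6∈{3}] r2c6 has the single candidate 3, so r2c6=3.
Step 23. [r4c1∈{5}] r4c1's peers cover all but 5. So r4c1=5.

Answer: 6 1 3 5 4 2 / 4 2 5 1 6 3 / 2 4 1 3 5 6 / 5 3 6 4 2 1 / 1 5 2 6 3 4 / 3 6 4 2 1 5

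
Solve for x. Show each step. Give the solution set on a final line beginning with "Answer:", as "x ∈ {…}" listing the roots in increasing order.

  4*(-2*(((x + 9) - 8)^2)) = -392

Step 1. [4*(-2*(((x + 9) - 8)^2)) = -392] 4 out front; divide by 4 ⇒ div: -2*(((x + 9) - 8)^2) = -98.
Step 2. [-2*(((x + 9) - 8)^2) = -98] leading coefficient -2: divide by -2, so div: ((x + 9) - 8)^2 = 49.
Step 3. [((x + 9) - 8)^2 = 49] √ both sides: 49 ≥ 0 gives two branches, so sqrt: (x + 9) - 8 = 7 or -7.
Step 4. [(x + 9) - 8 = 7 or -7] the outer -8 inverts by adding 8, so sub: x + 9 = 15 or 1.
Step 5. [x + 9 = 15 or 1] 9 comes off first (subtract 9). So sub: x = 6 or -8.

Answer: x ∈ {-8, 6}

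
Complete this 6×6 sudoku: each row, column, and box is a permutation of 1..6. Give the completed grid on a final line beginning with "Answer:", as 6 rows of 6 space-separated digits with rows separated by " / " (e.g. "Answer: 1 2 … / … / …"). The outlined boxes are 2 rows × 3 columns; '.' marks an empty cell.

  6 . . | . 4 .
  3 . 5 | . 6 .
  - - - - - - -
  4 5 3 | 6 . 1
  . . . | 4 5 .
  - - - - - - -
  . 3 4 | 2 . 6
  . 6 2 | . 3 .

Step 1. [r1c3∈{1}] r1c3 has the single candidate 1 ⇒ r1c3=1.
Step 2. [r1c2∈{2}] r1c2 has the single candidate 2 ⇒ r1c2=2.
Step 3. [r5c5∈{1}] r5c5 is down to just 1 ⇒ r5c5=1.
Step 4. [r6c4∈{5}] only 5 remains possible at r6c4, so r6c4=5.
Step 5. [r4c6∈{2,3}] in row 4, 3 fits only at r4c6 ⇒ r4c6=3.
Step 6. [r4c1∈{1,2}] 2 has one home in row 4: r4c1. So r4c1=2.
Step 7. [r2c2∈{4}] r2c2 is down to just 4 ⇒ r2c2=4.
Step 8. [r6c6∈{4}] r6c6's peers cover all but 4, so r6c6=4.
Step 9. [r2c4∈{1}] r2c4 is down to just 1, so r2c4=1.
Step 10. [r6c1∈{1}] r6c1 has the single candidate 1 ⇒ r6c1=1.
Step 11. [r1c6∈{5}] r1c6 has the single candidate 5, so r1c6=5.
Step 12. [r2c6∈{2}] nothing but 2 survives at r2c6. So r2c6=2.
Step 13. [r4c3∈{6}] nothing but 6 survives at r4c3, so r4c3=6.
Step 14. [r5c1∈{5}] r5c1 has the single candidate 5 ⇒ r5c1=5.
Step 15. [r4c2∈{1}] only 1 remains possible at r4c2. So r4c2=1.
Step 16. [r1c4∈{3}] r1c4 is down to just 3 ⇒ r1c4=3.
Step 17. [r3c5∈{2}] only 2 remains possible at r3c5. So r3c5=2.

Answer: 6 2 1 3 4 5 / 3 4 5 1 6 2 / 4 5 3 6 2 1 / 2 1 6 4 5 3 / 5 3 4 2 1 6 / 1 6 2 5 3 4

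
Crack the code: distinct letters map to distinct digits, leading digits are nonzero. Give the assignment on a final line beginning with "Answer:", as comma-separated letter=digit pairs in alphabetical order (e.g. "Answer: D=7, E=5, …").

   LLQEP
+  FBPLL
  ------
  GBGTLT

Step 1. [col 1: P + L ≡ T (mod 10)] no forcing yet in column 1 (carry-in 0); L=8 is free and consistent — try it, so L=8.
Step 2. [col 1: P + L ≡ T (mod 10)] T=4 is one option consistent with column 1 (P + L ≡ T (mod 10), carry-in 0) — take it ⇒ T=4.
Step 3. [col 1: P + L ≡ T (mod 10)] column 1 reads P+L+carry(0)=T with L=8, T=4; with digits 4,8 already taken and all letters distinct, the only value for P is 6 ⇒ P=6.
Step 4. [col 2: E + L ≡ L (mod 10)] from column 2 (L=8, carry-in 1, digits 4,6,8 already taken and all letters distinct): E must equal 9 ⇒ E=9.
Step 5. [G] the sum has 6 digits but both addends have 5; that extra leading digit G is the final carry, namely 1 ⇒ G=1.
Step 6. [col 3: Q + P ≡ T (mod 10)] from column 3 (P=6, T=4, carry-in 1, digits 1,4,6,8,9 already taken and all letters distinct): Q must equal 7 ⇒ Q=7.
Step 7. [col 4: L + B ≡ G (mod 10)] from column 4 (L=8, G=1, carry-in 1, digits 1,4,6,7,8,9 already taken and all letters distinct): B must equal 2, so B=2.
Step 8. [col 5: L + F ≡ B (mod 10)] column 5 reads L+F+carry(1)=B with L=8, B=2; with digits 1,2,4,6,7,8,9 already taken and all letters distinct, the only value for F is 3, so F=3.

Answer: B=2, E=9, F=3, G=1, L=8, P=6, Q=7, T=4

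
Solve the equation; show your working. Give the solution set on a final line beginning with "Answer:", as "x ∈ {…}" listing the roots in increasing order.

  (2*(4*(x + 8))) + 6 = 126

Step 1. [(2*(4*(x + 8))) + 6 = 126] 2 divides every term; factor it out, so factor: (4*(x + 8)) + 3 = 63.
Step 2. [(4*(x + 8)) + 3 = 63] +3 is outermost — subtract 3 both sides. So sub: 4*(x + 8) = 60.
Step 3. [4*(x + 8) = 60] 4·(inner) — divide through by 4. So div: x + 8 = 15.
Step 4. [x + 8 = 15] subtract 8: x sits inside (… + 8). So sub: x = 7.

Answer: x ∈ {7}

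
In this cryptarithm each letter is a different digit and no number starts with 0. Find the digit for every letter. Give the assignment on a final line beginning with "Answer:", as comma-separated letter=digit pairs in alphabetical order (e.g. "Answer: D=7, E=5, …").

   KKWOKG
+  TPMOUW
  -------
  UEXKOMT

Step 1. [col 1: G + W ≡ T (mod 10)] no forcing yet in column 1 (carry-in 0); G=6 is free and consistent — try it ⇒ G=6.
Step 2. [U] adding two 6-digit numbers gives at most 6+1 digits, and here it does — U is that final carry and must be 1 ⇒ U=1.
Step 3. [col 1: G + W ≡ T (mod 10)] W=8 is one option consistent with column 1 (G + W ≡ T (mod 10), carry-in 0) — take it, so W=8.
Step 4. [col 1: G + W ≡ T (mod 10)] from column 1 (G=6, W=8, carry-in 0, digits 1,6,8 already taken and all letters distinct): T must equal 4, so T=4.
Step 5. [col 2: K + U ≡ M (mod 10)] column 2 (K + U ≡ M (mod 10), carry-in 1) doesn't pin K yet; pick K=7 and continue. So K=7.
Step 6. [col 2: K + U ≡ M (mod 10)] in column 2 we have K+U≡M with carry-in 1; given K=7, U=1 and digits 1,4,6,7,8 already taken and all letters distinct, that pins M to 9 ⇒ M=9.
Step 7. [col 3: O + O ≡ O (mod 10)] column 3: given nothing yet, carry-in 0, and digits 1,4,6,7,8,9 already taken and all letters distinct, O+O≡O (mod 10) forces O=0 ⇒ O=0.
Step 8. [col 5: K + P ≡ X (mod 10)] from column 5 (K=7, carry-in 1, digits 0,1,4,6,7,8,9 already taken and all letters distinct): X must equal 3, so X=3.
Step 9. [col 5: K + P ≡ X (mod 10)] in column 5 we have K+P≡X with carry-in 1; given K=7, X=3 and digits 0,1,3,4,6,7,8,9 already taken and all letters distinct, that pins P to 5, so P=5.
Step 10. [col 6: K + T ≡ E (mod 10)] column 6 reads K+T+carry(1)=E with K=7, T=4; with digits 0,1,3,4,5,6,7,8,9 already taken and all letters distinct, the only value for E is 2 ⇒ E=2.

Answer: E=2, G=6, K=7, M=9, O=0, P=5, T=4, U=1, W=8, X=3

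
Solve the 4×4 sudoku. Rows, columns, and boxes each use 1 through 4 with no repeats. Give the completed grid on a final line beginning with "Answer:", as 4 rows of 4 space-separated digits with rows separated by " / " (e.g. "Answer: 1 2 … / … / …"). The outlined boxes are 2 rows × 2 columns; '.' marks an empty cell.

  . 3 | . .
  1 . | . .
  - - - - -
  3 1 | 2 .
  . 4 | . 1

Step 1. [r2c4∈{2,3,4}] across col 4, 3 lands solely at r2c4, so r2c4=3.
Step 2. [r1c1∈{2,4}] col 1 places 4 nowhere but r1c1. So r1c1=4.
Step 3. [r4c3∈{3}] r4c3 is down to just 3. So r4c3=3.
Step 4. [r4c1∈{2}] r4c1 has the single candidate 2 ⇒ r4c1=2.
Step 5. [r3c4∈{4}] nothing but 4 survives at r3c4, so r3c4=4.
Step 6. [r2c2∈{2}] r2c2 has the single candidate 2. So r2c2=2.
Step 7. [r2c3∈{4}] only 4 remains possible at r2c3 ⇒ r2c3=4.
Step 8. [r1c3∈{1}] r1c3's peers cover all but 1. So r1c3=1.
Step 9. [r1c4∈{2}] only 2 remains possible at r1c4. So r1c4=2.

Answer: 4 3 1 2 / 1 2 4 3 / 3 1 2 4 / 2 4 3 1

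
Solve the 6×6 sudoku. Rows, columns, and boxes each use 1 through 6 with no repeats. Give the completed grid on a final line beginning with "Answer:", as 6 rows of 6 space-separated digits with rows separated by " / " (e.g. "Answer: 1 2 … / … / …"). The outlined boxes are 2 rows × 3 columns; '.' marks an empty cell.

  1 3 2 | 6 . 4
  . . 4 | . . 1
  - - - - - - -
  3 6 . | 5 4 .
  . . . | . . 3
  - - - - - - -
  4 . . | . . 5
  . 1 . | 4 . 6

Step 1. [r5c2∈{2}] nothing but 2 survives at r5c2, so r5c2=2.
Step 2. [r4c1∈{2,5}] col 1 places 2 nowhere but r4c1 ⇒ r4c1=2.
Step 3. [r2c2∈{5}] r2c2 is down to just 5, so r2c2=5.
Step 4. [r4c4∈{1}] only 1 remains possible at r4c4. So r4c4=1.
Step 5. [r5c4∈{3}] r5c4 is down to just 3, so r5c4=3.
Step 6. [r2c5∈{2,3}] row 2 places 3 nowhere but r2c5. So r2c5=3.
Step 7. [r6c1∈{5}] r6c1 is down to just 5, so r6c1=5.
Step 8. [r3c3∈{1}] nothing but 1 survives at r3c3, so r3c3=1.
Step 9. [r4c3∈{5}] r4c3 is down to just 5, so r4c3=5.
Step 10. [r4c2∈{4}] r4c2 has the single candidate 4. So r4c2=4.
Step 11. [r5c5∈{1}] only 1 remains possible at r5c5, so r5c5=1.
Step 12. [r3c6∈{2}] r3c6 is down to just 2. So r3c6=2.
Step 13. [r2c4∈{2}] r2c4 has the single candidate 2. So r2c4=2.
Step 14. [r2c1∈{6}] r2c1 is down to just 6 ⇒ r2c1=6.
Step 15. [r6c5∈{2}] r6c5 has the single candidate 2. So r6c5=2.
Step 16. [r6c3∈{3}] r6c3's peers cover all but 3. So r6c3=3.
Step 17. [r5c3∈{6}] r5c3 is down to just 6 ⇒ r5c3=6.
Step 18. [r1c5∈{5}] r1c5's peers cover all but 5 ⇒ r1c5=5.
Step 19. [r4c5∈{6}] r4c5's peers cover all but 6 ⇒ r4c5=6.

Answer: 1 3 2 6 5 4 / 6 5 4 2 3 1 / 3 6 1 5 4 2 / 2 4 5 1 6 3 / 4 2 6 3 1 5 / 5 1 3 4 2 6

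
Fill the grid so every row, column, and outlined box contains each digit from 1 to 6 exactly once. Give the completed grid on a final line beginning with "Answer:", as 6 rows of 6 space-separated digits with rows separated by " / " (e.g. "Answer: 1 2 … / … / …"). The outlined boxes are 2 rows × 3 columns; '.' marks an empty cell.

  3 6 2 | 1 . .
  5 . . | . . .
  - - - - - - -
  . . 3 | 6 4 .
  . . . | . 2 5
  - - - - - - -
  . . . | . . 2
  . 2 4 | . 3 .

Step 1. [r5c5∈{1,5,6}] r5c5 is the only open cell in col 5 admitting 1. So r5c5=1.
Step 2. [r2c2∈{1,4}] across box 1, 4 lands solely at r2c2 ⇒ r2c2=4.
Step 3. [r4c2∈{1}] r4c2's peers cover all but 1. So r4c2=1.
Step 4. [r5c1∈{6}] r5c1 is down to just 6, so r5c1=6.
Step 5. [r5c3∈{5}] r5c3's peers cover all but 5 ⇒ r5c3=5.
Step 6. [r2c6∈{3,6}] r2c6 is the only open cell in col 6 admitting 3, so r2c6=3.
Step 7. [r6c6∈{6}] r6c6 is down to just 6 ⇒ r6c6=6.
Step 8. [r6c4∈{5}] nothing but 5 survives at r6c4 ⇒ r6c4=5.
Step 9. [r1c6∈{4}] r1c6 is down to just 4, so r1c6=4.
Step 10. [r5c2∈{3}] r5c2's peers cover all but 3, so r5c2=3.
Step 11. [r4c3∈{6}] r4c3 has the single candidate 6. So r4c3=6.
Step 12. [r2c4∈{2}] r2c4's peers cover all but 2 ⇒ r2c4=2.
Step 13. [r2c5∈{6}] r2c5 has the single candidate 6 ⇒ r2c5=6.
Step 14. [r3c1∈{2}] only 2 remains possible at r3c1 ⇒ r3c1=2.
Step 15. [r1c5∈{5}] r1c5 is down to just 5, so r1c5=5.
Step 16. [r3c6∈{1}] r3c6 has the single candidate 1 ⇒ r3c6=1.
Step 17. [r2c3∈{1}] r2c3 has the single candidate 1 ⇒ r2c3=1.
Step 18. [r4c1∈{4}] only 4 remains possible at r4c1 ⇒ r4c1=4.
Step 19. [r5c4∈{4}] r5c4's peers cover all but 4. So r5c4=4.
Step 20. [r4c4∈{3}] only 3 remains possible at r4c4. So r4c4=3.
Step 21. [r6c1∈{1}] r6c1 has the single candidate 1, so r6c1=1.
Step 22. [r3c2∈{5}] r3c2 is down to just 5, so r3c2=5.

Answer: 3 6 2 1 5 4 / 5 4 1 2 6 3 / 2 5 3 6 4 1 / 4 1 6 3 2 5 / 6 3 5 4 1 2 / 1 2 4 5 3 6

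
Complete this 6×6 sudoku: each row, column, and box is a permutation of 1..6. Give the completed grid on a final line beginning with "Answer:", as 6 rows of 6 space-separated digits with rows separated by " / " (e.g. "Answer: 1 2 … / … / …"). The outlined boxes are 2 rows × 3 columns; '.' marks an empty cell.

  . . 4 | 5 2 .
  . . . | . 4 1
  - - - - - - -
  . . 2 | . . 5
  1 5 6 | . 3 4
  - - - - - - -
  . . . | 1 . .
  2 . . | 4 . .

Step 1. [r2c4∈{3,6}] across col 4, 3 lands solely at r2c4, so r2c4=3.
Step 2. [r1c6∈{6}] only 6 remains possible at r1c6, so r1c6=6.
Step 3. [r1c1∈{3}] r1c1's peers cover all but 3 ⇒ r1c1=3.
Step 4. [r6c3∈{1,3,5}] 1 has one home in col 3: r6c3 ⇒ r6c3=1.
Step 5. [r5c3∈{3,5}] col 3 places 3 nowhere but r5c3 ⇒ r5c3=3.
Step 6. [r5c1∈{4,5,6}] r5c1 is the only open cell in box 5 admitting 5, so r5c1=5.
Step 7. [r5c5∈{6}] r5c5's peers cover all but 6, so r5c5=6.
Step 8. [r6c2∈{6}] r6c2 has the single candidate 6 ⇒ r6c2=6.
Step 9. [r3c2∈{3,4}] across row 3, 3 lands solely at r3c2 ⇒ r3c2=3.
Step 10. [r6c5∈{5}] r6c5 has the single candidate 5 ⇒ r6c5=5.
Step 11. [r3c5∈{1}] nothing but 1 survives at r3c5. So r3c5=1.
Step 12. [r2c3∈{5}] nothing but 5 survives at r2c3 ⇒ r2c3=5.
Step 13. [r3c4∈{6}] r3c4's peers cover all but 6 ⇒ r3c4=6.
Step 14. [r3c1∈{4}] only 4 remains possible at r3c1 ⇒ r3c1=4.
Step 15. [r4c4∈{2}] r4c4 is down to just 2. So r4c4=2.
Step 16. [r2c2∈{2}] r2c2 is down to just 2, so r2c2=2.
Step 17. [r2c1∈{6}] only 6 remains possible at r2c1. So r2c1=6.
Step 18. [r5c2∈{4}] nothing but 4 survives at r5c2, so r5c2=4.
Step 19. [r1c2∈{1}] nothing but 1 survives at r1c2. So r1c2=1.
Step 20. [r6c6∈{3}] nothing but 3 survives at r6c6. So r6c6=3.
Step 21. [r5c6∈{2}] r5c6 is down to just 2 ⇒ r5c6=2.

Answer: 3 1 4 5 2 6 / 6 2 5 3 4 1 / 4 3 2 6 1 5 / 1 5 6 2 3 4 / 5 4 3 1 6 2 / 2 6 1 4 5 3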